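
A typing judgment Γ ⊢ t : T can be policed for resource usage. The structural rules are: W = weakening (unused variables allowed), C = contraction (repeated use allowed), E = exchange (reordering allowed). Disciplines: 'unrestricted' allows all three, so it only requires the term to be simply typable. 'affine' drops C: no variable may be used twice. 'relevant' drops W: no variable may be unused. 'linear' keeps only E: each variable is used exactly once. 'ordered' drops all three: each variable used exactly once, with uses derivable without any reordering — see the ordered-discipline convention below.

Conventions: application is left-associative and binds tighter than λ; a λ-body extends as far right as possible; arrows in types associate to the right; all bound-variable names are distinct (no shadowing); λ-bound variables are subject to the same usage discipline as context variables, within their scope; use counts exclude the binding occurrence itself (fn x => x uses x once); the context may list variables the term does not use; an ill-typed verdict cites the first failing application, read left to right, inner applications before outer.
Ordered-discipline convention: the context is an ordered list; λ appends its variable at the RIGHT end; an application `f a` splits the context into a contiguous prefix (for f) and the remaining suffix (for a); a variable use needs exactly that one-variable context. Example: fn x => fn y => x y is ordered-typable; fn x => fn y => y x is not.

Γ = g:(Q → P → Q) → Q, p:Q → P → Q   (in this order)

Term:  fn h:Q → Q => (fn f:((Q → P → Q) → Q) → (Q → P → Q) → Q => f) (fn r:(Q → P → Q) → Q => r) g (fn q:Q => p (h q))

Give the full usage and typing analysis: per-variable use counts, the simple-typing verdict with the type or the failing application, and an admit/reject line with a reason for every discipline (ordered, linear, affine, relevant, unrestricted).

usage: g: 1; p: 1; h (λ-bound): 1; f (λ-bound): 1; r (λ-bound): 1; q (λ-bound): 1
order of uses: f, r, g, p, h, q
typing: well-typed at (Q → Q) → Q
ordered: ✓ — g, p, h, f, r, q once each; derivable with no W/C/E
linear: ✓ — g, p, h, f, r, q: one use apiece
affine: ✓ — at most one use each (g, p, h, f, r, q)
relevant: ✓ — at least one use each (g, p, h, f, r, q)
unrestricted: ✓ — type-checks ((Q → Q) → Q) and nothing is barred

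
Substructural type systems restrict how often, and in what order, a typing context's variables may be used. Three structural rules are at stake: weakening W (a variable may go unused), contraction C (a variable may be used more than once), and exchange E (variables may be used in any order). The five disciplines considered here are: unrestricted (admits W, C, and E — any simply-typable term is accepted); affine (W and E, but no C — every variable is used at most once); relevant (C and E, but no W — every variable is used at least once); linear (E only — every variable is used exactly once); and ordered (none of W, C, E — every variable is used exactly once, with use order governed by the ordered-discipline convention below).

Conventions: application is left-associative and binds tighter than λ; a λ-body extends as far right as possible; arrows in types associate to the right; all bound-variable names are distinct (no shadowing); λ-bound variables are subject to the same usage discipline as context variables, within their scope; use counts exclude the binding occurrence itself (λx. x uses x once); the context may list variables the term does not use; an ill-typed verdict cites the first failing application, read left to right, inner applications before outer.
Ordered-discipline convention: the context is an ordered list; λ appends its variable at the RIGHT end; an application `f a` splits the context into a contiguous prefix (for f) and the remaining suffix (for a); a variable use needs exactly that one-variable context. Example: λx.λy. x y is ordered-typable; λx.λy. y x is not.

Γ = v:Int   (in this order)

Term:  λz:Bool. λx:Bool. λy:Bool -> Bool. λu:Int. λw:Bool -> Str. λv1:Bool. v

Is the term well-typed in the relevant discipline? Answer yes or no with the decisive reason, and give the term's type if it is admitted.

no — z, x, y, u, w, v1 never used (weakening)
usage: v=1, z (λ-bound)=0, x (λ-bound)=0, y (λ-bound)=0, u (λ-bound)=0, w (λ-bound)=0, v1 (λ-bound)=0
uses in reading order: v
typing: ✓ — Bool -> Bool -> (Bool -> Bool) -> Int -> (Bool -> Str) -> Bool -> Int
per-discipline verdicts: ordered ✗ · linear ✗ · affine ✓ · relevant ✗ · unrestricted ✓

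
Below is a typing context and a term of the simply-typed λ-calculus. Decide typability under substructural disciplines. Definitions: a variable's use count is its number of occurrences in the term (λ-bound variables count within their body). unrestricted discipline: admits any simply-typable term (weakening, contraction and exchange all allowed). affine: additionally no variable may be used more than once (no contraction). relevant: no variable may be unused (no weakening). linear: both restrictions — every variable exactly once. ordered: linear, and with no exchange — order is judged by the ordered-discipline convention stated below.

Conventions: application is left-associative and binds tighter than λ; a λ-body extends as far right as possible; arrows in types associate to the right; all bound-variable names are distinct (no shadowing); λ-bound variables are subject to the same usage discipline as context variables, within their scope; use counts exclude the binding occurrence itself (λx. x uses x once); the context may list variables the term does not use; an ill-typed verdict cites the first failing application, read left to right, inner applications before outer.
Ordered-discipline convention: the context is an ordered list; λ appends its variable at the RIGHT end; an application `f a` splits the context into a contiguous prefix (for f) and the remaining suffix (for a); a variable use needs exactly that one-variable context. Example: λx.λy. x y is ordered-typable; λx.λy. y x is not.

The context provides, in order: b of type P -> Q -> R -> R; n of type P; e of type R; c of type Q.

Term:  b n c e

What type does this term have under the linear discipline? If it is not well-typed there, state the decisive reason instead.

term : R
use counts: b=1; n=1; e=1; c=1
use order (left to right): b, n, c, e
typing: well-typed — term : R
summary: ordered ✗ · linear ✓ · affine ✓ · relevant ✓ · unrestricted ✓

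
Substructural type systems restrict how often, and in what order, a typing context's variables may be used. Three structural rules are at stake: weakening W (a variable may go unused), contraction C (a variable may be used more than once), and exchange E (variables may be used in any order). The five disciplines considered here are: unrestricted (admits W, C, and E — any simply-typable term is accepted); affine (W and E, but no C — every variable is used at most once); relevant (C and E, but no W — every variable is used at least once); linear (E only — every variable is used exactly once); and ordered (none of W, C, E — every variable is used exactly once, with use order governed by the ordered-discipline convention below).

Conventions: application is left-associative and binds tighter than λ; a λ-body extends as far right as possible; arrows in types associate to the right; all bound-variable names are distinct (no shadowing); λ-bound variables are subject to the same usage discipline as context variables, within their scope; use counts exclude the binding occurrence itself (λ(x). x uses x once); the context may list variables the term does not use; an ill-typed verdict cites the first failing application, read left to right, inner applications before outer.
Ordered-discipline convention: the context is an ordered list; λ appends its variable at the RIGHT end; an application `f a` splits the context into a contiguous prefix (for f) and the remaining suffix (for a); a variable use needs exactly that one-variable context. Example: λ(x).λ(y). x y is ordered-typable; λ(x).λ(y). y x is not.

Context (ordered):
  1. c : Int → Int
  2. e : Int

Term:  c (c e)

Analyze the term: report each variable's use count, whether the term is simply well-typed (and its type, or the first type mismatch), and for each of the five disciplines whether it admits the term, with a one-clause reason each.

variable uses: c ×2; e ×1
order of uses: c, c, e
typing: well-typed — term : Int
ordered: ✗ — needs contraction — c ×2
linear: ✗ — needs contraction — c ×2
affine: ✗ — needs contraction — c ×2
relevant: ✓ — none of c, e goes unused
unrestricted: ✓ — typability at Int is all that's needed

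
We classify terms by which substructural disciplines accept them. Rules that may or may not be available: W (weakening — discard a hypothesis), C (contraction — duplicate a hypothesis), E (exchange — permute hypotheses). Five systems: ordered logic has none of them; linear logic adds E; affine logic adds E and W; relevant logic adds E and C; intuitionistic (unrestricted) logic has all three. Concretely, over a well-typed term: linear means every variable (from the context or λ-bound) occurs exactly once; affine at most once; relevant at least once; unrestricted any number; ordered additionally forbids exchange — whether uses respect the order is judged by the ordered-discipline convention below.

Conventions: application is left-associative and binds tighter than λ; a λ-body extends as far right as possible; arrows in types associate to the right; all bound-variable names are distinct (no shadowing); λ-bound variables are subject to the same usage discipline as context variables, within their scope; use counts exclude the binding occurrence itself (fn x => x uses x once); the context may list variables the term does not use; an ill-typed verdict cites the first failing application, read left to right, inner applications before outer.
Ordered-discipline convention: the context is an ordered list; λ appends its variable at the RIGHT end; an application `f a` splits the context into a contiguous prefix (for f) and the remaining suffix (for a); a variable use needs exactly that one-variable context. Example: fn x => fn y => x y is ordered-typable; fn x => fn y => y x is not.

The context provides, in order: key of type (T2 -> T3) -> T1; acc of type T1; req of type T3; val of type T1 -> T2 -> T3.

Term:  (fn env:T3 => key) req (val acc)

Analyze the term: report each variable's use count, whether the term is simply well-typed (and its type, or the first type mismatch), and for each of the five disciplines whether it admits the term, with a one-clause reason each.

use counts: key: 1×, acc: 1×, req: 1×, val: 1×, env (λ-bound): 0×
order of uses: key, req, val, acc
typing: well-typed — term : T1
ordered: ✗ — unused: env — weakening required
linear: ✗ — unused: env — weakening required
affine: ✓ — none of key, acc, req, val, env used more than once
relevant: ✗ — unused: env — weakening required
unrestricted: ✓ — typability at T1 is all that's needed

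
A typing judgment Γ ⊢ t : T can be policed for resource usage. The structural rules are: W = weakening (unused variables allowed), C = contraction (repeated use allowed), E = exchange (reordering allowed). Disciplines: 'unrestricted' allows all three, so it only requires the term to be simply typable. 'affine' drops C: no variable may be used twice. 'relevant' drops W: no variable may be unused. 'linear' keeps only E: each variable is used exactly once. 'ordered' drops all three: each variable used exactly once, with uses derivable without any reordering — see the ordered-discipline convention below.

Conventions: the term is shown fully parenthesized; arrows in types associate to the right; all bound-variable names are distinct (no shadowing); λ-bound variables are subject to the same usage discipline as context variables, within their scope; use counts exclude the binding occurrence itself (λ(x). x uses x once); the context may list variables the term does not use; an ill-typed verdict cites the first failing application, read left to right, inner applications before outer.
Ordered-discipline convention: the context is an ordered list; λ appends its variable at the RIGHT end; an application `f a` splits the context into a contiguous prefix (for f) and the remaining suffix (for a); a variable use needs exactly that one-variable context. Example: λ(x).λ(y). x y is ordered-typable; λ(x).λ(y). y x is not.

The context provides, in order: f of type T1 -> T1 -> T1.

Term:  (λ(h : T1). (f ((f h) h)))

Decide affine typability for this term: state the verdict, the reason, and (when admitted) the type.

no — needs contraction — f ×2, h ×2
use counts: f=2; h [bound]=2
order of uses: f, f, h, h
typing: ✓ — T1 -> T1 -> T1
across the five disciplines: ordered ✗; linear ✗; affine ✗; relevant ✓; unrestricted ✓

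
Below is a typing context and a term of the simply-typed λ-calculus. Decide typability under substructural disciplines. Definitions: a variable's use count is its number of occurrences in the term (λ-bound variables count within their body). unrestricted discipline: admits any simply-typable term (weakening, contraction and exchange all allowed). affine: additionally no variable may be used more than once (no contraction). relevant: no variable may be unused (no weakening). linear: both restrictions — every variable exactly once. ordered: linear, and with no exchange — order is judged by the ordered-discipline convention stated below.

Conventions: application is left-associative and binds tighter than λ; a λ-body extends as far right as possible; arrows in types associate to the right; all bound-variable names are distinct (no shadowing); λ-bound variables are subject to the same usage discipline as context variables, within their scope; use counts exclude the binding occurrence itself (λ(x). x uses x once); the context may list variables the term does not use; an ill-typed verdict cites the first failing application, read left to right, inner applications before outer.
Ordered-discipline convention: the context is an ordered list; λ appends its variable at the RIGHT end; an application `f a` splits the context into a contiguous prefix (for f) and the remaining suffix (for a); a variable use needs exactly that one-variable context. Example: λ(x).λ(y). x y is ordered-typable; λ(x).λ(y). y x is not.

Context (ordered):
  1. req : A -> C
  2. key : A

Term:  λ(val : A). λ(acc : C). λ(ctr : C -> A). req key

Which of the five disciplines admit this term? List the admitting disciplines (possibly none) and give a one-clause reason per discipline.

accepted by: affine, unrestricted
variable uses: req ×1, key ×1, val (bound) ×0, acc (bound) ×0, ctr (bound) ×0
order of uses: req, key
typing: ✓ — A -> C -> (C -> A) -> C
ordered: ✗, unused: val, acc, ctr — weakening required
linear: ✗, unused: val, acc, ctr — weakening required
affine: ✓, at most one use each (req, key, val, acc, ctr)
relevant: ✗, unused: val, acc, ctr — weakening required
unrestricted: ✓, well-typed at A -> C -> (C -> A) -> C; no restrictions here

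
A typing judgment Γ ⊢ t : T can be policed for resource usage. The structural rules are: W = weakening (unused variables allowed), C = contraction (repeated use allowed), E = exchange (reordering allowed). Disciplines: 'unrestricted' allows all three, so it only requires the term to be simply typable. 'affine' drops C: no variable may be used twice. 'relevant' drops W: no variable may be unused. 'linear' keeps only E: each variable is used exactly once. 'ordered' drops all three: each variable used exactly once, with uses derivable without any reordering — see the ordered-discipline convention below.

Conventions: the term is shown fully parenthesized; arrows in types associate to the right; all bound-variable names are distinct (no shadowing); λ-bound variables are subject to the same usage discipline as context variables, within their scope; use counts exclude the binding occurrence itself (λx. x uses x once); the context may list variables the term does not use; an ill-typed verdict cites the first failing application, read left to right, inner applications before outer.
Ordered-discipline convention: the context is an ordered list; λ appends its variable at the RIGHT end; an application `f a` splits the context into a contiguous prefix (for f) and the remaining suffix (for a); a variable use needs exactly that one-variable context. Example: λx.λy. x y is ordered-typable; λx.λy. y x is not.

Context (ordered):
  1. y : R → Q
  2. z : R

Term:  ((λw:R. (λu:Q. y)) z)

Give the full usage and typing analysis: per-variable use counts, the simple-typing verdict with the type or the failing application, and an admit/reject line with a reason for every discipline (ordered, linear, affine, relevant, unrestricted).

variable uses: y: 1, z: 1, w (bound): 0, u (bound): 0
uses in reading order: y, z
typing: the term checks, with type Q → R → Q
ordered: ✗, unused: w, u — weakening required
linear: ✗, unused: w, u — weakening required
affine: ✓, none of y, z, w, u used more than once
relevant: ✗, unused: w, u — weakening required
unrestricted: ✓, typability at Q → R → Q is all that's needed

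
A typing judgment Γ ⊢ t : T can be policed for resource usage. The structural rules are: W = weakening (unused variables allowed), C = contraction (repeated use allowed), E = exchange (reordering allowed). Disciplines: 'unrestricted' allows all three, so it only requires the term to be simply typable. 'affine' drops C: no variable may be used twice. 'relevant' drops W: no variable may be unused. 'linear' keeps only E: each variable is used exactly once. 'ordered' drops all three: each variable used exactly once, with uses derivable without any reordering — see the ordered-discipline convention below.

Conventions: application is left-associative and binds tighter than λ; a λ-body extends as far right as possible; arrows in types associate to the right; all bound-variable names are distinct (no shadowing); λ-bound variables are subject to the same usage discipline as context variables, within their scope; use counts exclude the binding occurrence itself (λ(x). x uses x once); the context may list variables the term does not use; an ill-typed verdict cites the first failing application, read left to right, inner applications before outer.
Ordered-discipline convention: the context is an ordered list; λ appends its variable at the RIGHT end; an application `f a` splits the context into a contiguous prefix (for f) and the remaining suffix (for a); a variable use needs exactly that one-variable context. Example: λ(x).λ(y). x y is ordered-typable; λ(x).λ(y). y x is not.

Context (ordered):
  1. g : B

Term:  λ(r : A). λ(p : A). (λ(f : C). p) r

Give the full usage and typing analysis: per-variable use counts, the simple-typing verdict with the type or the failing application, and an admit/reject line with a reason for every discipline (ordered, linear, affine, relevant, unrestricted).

usage: g=0; r [bound]=1; p [bound]=1; f [bound]=0
use order (left to right): p, r
typing: ill-typed: a function awaiting C gets A
ordered ✗ (the type mismatch rejects it)
linear ✗ (not simply typable)
affine ✗ (fails simple typing)
relevant ✗ (a type mismatch blocks all five)
unrestricted ✗ (the type mismatch rejects it)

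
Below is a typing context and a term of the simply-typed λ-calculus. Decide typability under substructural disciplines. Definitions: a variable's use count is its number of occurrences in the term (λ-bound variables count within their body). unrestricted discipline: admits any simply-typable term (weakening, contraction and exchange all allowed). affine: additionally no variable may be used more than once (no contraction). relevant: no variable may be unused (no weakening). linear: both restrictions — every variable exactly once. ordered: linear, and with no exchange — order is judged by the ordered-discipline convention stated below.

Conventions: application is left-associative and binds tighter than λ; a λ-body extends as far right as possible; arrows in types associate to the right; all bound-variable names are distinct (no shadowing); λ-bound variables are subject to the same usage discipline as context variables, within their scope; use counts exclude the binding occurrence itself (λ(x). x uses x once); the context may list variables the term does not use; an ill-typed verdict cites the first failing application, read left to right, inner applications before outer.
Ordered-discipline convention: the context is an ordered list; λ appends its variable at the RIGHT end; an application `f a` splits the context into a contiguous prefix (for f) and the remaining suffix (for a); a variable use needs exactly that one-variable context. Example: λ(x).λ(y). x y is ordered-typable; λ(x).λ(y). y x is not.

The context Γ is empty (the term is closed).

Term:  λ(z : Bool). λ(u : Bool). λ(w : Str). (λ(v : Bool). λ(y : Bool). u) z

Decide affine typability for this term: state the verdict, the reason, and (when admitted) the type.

yes — z, u, w, v, y: no repeats, contraction unneeded; term : Bool -> Bool -> Str -> Bool -> Bool
usage: z (bound)=1; u (bound)=1; w (bound)=0; v (bound)=0; y (bound)=0
uses in reading order: u, z
typing: the term checks, with type Bool -> Bool -> Str -> Bool -> Bool
summary: ordered ✗, linear ✗, affine ✓, relevant ✗, unrestricted ✓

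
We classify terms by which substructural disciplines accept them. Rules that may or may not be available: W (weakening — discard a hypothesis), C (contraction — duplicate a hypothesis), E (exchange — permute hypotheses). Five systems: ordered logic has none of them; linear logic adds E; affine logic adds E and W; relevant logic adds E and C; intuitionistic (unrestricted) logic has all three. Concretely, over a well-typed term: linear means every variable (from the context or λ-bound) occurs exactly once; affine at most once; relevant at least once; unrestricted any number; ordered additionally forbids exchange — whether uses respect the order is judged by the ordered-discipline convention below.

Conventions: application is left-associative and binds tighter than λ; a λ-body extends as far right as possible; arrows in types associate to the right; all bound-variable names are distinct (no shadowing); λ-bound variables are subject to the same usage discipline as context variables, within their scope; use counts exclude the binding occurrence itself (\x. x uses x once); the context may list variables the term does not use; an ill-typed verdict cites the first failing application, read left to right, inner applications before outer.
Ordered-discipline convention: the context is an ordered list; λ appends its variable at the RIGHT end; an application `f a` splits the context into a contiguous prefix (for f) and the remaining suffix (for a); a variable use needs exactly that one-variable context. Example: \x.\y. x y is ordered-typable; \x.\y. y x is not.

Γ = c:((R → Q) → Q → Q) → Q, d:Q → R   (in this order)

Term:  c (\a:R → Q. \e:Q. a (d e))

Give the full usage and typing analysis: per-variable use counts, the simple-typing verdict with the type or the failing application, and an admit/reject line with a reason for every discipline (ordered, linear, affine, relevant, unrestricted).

usage: c: 1×; d: 1×; a (λ-bound): 1×; e (λ-bound): 1×
use order (left to right): c, a, d, e
typing: ✓ — Q
ordered: ✗ — needs exchange: uses follow c, a, d, e
linear: ✓ — each of c, d, a, e used exactly once
affine: ✓ — at most one use each (c, d, a, e)
relevant: ✓ — c, d, a, e: all used, weakening unneeded
unrestricted: ✓ — typability at Q is all that's needed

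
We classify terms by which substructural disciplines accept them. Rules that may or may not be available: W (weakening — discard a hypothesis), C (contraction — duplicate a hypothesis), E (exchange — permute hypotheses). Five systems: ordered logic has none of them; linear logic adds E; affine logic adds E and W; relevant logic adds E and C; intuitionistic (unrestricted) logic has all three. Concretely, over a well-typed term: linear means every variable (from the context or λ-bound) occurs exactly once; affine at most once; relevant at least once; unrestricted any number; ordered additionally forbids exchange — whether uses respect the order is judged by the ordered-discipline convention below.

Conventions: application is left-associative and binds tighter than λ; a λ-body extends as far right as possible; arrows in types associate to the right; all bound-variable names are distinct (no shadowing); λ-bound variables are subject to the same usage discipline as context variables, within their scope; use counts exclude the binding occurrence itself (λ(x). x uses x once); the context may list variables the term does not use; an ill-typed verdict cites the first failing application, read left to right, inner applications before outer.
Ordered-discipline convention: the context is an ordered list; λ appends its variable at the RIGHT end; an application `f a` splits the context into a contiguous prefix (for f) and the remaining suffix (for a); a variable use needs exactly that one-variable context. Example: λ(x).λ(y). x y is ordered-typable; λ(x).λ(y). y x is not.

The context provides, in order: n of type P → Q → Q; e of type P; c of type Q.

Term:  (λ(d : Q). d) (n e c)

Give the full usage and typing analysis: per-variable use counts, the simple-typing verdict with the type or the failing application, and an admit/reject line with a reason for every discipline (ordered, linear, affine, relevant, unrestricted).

counts: n ×1; e ×1; c ×1; d [bound] ×1
order of uses: d, n, e, c
typing: well-typed — term : Q
ordered: ✓ — n, e, c, d once each; derivable with no W/C/E
linear: ✓ — n, e, c, d: one use apiece
affine: ✓ — at most one use each (n, e, c, d)
relevant: ✓ — n, e, c, d: all used, weakening unneeded
unrestricted: ✓ — well-typed at Q; no restrictions here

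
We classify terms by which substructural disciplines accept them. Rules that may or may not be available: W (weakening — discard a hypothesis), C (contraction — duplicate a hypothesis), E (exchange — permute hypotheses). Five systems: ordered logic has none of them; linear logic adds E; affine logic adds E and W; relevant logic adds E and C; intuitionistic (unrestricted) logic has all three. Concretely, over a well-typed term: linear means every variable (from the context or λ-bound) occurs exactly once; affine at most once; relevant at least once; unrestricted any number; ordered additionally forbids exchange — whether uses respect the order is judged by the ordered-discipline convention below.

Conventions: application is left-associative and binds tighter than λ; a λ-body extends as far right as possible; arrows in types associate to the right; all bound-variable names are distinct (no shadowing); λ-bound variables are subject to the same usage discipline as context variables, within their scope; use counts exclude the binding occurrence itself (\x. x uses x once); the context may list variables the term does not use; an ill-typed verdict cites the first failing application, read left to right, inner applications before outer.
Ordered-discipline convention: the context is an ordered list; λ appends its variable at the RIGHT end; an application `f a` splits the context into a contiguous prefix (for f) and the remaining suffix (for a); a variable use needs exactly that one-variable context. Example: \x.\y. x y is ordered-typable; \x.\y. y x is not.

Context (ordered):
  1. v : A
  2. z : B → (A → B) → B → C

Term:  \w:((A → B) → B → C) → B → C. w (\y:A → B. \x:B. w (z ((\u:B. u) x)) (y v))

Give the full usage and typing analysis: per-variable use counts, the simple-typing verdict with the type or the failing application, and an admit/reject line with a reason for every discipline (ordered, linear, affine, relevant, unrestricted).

variable uses: v ×1, z ×1, w (bound) ×2, y (bound) ×1, x (bound) ×1, u (bound) ×1
order of uses: w, w, z, u, x, y, v
typing: well-typed — term : (((A → B) → B → C) → B → C) → B → C
ordered: ✗, repeated use of w ×2
linear: ✗, repeated use of w ×2
affine: ✗, repeated use of w ×2
relevant: ✓, none of v, z, w, y, x, u goes unused
unrestricted: ✓, well-typed at (((A → B) → B → C) → B → C) → B → C; no restrictions here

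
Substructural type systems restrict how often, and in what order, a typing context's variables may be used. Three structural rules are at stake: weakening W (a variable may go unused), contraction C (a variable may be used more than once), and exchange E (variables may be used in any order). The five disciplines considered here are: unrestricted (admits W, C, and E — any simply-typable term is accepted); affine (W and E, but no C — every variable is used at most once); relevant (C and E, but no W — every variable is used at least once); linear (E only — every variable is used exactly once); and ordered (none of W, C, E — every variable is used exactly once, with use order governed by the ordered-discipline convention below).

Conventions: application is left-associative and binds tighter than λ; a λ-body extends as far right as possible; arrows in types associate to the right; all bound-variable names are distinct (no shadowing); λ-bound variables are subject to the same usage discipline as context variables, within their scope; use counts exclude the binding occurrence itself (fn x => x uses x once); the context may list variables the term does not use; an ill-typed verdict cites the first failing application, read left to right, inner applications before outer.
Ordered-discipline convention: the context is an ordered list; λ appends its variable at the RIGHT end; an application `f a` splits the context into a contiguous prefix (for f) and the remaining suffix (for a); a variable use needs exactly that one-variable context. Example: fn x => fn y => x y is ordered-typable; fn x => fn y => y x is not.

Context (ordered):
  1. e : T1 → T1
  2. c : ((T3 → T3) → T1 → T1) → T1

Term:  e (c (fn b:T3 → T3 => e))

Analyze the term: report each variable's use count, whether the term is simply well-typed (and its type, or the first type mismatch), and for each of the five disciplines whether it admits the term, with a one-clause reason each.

usage: e ×2; c ×1; b [bound] ×0
order of uses: e, c, e
typing: well-typed at T1
ordered: ✗, e ×2 used more than once (contraction); b left unused
linear: ✗, e ×2 used more than once (contraction); b left unused
affine: ✗, e ×2 used more than once (contraction)
relevant: ✗, b left unused
unrestricted: ✓, type-checks (T1) and nothing is barred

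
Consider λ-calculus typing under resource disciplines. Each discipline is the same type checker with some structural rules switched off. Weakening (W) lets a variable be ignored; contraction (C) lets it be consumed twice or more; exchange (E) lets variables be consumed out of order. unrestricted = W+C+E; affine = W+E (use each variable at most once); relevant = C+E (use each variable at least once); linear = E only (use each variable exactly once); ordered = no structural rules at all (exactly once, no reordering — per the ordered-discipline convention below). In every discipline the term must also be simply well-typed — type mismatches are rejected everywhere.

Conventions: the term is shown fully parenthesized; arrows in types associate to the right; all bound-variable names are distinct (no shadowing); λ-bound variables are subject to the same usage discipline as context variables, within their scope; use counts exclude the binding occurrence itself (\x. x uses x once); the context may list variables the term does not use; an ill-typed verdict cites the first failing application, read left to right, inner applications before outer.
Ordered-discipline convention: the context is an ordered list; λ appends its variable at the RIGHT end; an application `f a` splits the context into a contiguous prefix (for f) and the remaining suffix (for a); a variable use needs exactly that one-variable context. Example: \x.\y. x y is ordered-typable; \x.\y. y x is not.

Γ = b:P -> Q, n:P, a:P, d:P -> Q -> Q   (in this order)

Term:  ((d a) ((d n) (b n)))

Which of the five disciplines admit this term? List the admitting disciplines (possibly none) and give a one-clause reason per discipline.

admitted by: relevant, unrestricted
usage: b ×1, n ×2, a ×1, d ×2
order of uses: d, a, d, n, b, n
typing: well-typed — term : Q
ordered: ✗ — needs contraction — n ×2, d ×2
linear: ✗ — needs contraction — n ×2, d ×2
affine: ✗ — needs contraction — n ×2, d ×2
relevant: ✓ — none of b, n, a, d goes unused
unrestricted: ✓ — well-typed at Q; no restrictions here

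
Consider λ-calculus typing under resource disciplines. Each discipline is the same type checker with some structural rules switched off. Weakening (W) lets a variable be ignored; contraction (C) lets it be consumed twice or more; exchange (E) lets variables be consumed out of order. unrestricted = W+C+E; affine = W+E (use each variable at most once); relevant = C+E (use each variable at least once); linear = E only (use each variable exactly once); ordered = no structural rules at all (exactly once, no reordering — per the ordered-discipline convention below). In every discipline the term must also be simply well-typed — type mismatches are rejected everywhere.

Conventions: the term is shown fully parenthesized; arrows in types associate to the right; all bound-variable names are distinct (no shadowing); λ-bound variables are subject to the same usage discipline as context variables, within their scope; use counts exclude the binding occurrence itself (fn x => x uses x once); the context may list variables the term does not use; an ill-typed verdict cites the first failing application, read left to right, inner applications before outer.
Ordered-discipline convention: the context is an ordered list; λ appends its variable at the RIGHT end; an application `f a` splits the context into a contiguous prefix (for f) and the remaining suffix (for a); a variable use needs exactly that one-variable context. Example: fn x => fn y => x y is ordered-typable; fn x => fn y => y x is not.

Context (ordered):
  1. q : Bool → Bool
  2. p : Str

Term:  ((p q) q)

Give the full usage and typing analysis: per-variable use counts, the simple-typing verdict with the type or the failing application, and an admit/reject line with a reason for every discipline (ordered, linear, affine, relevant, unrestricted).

counts: q: 2×; p: 1×
uses in reading order: p, q, q
typing: ill-typed: can't apply a value of type Str
ordered: ✗ — not simply typable
linear: ✗ — fails simple typing
affine: ✗ — a type mismatch blocks all five
relevant: ✗ — the type mismatch rejects it
unrestricted: ✗ — not simply typable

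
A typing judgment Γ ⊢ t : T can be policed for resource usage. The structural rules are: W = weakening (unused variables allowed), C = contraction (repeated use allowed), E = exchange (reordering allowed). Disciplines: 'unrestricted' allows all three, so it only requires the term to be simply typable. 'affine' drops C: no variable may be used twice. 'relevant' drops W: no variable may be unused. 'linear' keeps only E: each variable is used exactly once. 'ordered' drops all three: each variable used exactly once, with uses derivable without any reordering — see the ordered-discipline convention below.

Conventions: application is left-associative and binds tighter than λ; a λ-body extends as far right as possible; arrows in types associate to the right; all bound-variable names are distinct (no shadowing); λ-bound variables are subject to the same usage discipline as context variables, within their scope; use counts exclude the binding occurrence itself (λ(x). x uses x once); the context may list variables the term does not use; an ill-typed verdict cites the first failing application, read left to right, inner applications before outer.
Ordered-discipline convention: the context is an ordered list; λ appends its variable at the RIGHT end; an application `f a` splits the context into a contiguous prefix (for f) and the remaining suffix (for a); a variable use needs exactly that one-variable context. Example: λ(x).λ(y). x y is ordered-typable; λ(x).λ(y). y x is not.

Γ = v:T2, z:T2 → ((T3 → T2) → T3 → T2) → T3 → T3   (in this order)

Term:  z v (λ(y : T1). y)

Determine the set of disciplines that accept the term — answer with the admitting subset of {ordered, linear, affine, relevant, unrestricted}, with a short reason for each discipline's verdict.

accepted by: none
counts: v ×1; z ×1; y (bound) ×1
use order (left to right): z, v, y
typing: ill-typed: an argument T1 → T1 mismatches the expected (T3 → T2) → T3 → T2
ordered ✗ (a type mismatch blocks all five)
linear ✗ (the type mismatch rejects it)
affine ✗ (not simply typable)
relevant ✗ (fails simple typing)
unrestricted ✗ (a type mismatch blocks all five)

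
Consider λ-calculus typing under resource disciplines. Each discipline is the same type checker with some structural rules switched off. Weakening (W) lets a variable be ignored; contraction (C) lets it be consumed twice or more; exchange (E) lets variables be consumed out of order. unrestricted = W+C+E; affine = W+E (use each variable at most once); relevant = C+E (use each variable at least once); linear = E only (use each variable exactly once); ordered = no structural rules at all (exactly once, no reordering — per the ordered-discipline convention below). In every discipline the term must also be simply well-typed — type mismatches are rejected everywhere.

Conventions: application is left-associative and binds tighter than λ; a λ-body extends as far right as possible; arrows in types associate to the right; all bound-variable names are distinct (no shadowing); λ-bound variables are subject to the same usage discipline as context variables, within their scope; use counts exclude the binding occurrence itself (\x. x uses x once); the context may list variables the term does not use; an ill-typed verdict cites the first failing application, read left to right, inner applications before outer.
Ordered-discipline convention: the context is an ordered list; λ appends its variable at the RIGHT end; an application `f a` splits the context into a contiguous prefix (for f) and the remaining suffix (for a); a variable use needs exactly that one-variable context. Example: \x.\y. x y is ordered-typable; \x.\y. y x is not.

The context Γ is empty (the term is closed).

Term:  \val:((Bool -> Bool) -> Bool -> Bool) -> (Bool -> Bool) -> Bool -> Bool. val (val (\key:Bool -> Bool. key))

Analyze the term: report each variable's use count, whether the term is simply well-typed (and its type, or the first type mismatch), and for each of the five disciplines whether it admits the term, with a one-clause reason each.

counts: val (λ-bound): 2×; key (λ-bound): 1×
use order (left to right): val, val, key
typing: well-typed at (((Bool -> Bool) -> Bool -> Bool) -> (Bool -> Bool) -> Bool -> Bool) -> (Bool -> Bool) -> Bool -> Bool
ordered: ✗ — val ×2 used more than once (contraction)
linear: ✗ — val ×2 used more than once (contraction)
affine: ✗ — val ×2 used more than once (contraction)
relevant: ✓ — every one of val, key appears
unrestricted: ✓ — simply typable at (((Bool -> Bool) -> Bool -> Bool) -> (Bool -> Bool) -> Bool -> Bool) -> (Bool -> Bool) -> Bool -> Bool; W, C, E all held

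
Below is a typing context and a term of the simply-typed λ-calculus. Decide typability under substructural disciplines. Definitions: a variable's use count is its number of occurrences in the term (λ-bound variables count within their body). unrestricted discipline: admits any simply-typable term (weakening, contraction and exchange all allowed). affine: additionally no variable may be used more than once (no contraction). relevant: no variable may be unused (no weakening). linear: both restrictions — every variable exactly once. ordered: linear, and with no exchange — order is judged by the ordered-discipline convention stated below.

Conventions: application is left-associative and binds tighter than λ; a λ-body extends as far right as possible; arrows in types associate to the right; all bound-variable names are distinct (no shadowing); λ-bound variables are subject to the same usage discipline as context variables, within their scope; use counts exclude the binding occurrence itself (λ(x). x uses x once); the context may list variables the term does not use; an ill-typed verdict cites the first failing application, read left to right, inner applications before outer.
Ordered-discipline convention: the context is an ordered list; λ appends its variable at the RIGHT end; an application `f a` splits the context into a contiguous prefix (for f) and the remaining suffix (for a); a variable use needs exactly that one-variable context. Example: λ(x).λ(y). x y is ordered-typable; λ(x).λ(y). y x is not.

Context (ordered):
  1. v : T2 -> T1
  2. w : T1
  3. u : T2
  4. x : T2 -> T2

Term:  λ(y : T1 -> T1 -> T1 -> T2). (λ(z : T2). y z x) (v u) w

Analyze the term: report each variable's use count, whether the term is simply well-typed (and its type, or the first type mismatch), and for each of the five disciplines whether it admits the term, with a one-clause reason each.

usage: v: 1, w: 1, u: 1, x: 1, y [bound]: 1, z [bound]: 1
use order (left to right): y, z, x, v, u, w
typing: ill-typed: an argument T2 mismatches the expected T1
ordered ✗ (the type mismatch rejects it)
linear ✗ (not simply typable)
affine ✗ (fails simple typing)
relevant ✗ (a type mismatch blocks all five)
unrestricted ✗ (the type mismatch rejects it)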